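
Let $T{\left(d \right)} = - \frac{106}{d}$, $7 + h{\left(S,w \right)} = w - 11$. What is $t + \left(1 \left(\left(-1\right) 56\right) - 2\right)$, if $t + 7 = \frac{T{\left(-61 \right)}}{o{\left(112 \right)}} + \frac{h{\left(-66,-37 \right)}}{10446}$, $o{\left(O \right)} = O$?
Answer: $- \frac{1159532041}{17841768} \approx -64.99$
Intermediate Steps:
$h{\left(S,w \right)} = -18 + w$ ($h{\left(S,w \right)} = -7 + \left(w - 11\right) = -7 + \left(-11 + w\right) = -18 + w$)
$t = - \frac{124709497}{17841768}$ ($t = -7 + \left(\frac{\left(-106\right) \frac{1}{-61}}{112} + \frac{-18 - 37}{10446}\right) = -7 - \left(\frac{55}{10446} - \left(-106\right) \left(- \frac{1}{61}\right) \frac{1}{112}\right) = -7 + \left(\frac{106}{61} \cdot \frac{1}{112} - \frac{55}{10446}\right) = -7 + \left(\frac{53}{3416} - \frac{55}{10446}\right) = -7 + \frac{182879}{17841768} = - \frac{124709497}{17841768} \approx -6.9897$)
$t + \left(1 \left(\left(-1\right) 56\right) - 2\right) = - \frac{124709497}{17841768} + \left(1 \left(\left(-1\right) 56\right) - 2\right) = - \frac{124709497}{17841768} + \left(1 \left(-56\right) - 2\right) = - \frac{124709497}{17841768} - 58 = - \frac{1159532041}{17841768}$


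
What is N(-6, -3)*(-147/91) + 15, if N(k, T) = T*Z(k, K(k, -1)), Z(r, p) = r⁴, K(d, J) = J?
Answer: 81843/13 ≈ 6295.6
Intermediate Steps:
N(k, T) = T*k⁴
N(-6, -3)*(-147/91) + 15 = (-3*(-6)⁴)*(-147/91) + 15 = (-3*1296)*(-147*1/91) + 15 = -3888*(-21/13) + 15 = 81648/13 + 15 = 81843/13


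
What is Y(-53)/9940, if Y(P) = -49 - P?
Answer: 1/2485 ≈ 0.00040241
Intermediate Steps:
Y(-53)/9940 = (-49 - 1*(-53))/9940 = (-49 + 53)*(1/9940) = 4*(1/9940) = 1/2485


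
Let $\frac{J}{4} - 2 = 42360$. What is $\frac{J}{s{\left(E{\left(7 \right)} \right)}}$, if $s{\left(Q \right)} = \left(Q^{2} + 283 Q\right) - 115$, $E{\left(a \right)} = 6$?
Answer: $\frac{169448}{1619} \approx 104.66$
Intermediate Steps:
$J = 169448$ ($J = 8 + 4 \cdot 42360 = 8 + 169440 = 169448$)
$s{\left(Q \right)} = -115 + Q^{2} + 283 Q$
$\frac{J}{s{\left(E{\left(7 \right)} \right)}} = \frac{169448}{-115 + 6^{2} + 283 \cdot 6} = \frac{169448}{-115 + 36 + 1698} = \frac{169448}{1619}$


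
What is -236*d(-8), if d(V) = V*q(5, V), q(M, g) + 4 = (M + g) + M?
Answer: -3776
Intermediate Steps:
q(M, g) = -4 + g + 2*M (q(M, g) = -4 + ((M + g) + M) = -4 + (g + 2*M) = -4 + g + 2*M)
d(V) = V*(6 + V) (d(V) = V*(-4 + V + 2*5) = V*(-4 + V + 10) = V*(6 + V))
-236*d(-8) = -(-1888)*(6 - 8) = -(-1888)*(-2) = -236*16 = -3776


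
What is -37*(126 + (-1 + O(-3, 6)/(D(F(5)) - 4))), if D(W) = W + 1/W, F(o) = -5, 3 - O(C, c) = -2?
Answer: -211825/46 ≈ -4604.9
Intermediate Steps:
O(C, c) = 5 (O(C, c) = 3 - 1*(-2) = 3 + 2 = 5)
-37*(126 + (-1 + O(-3, 6)/(D(F(5)) - 4))) = -37*(126 + (-1 + 5/((-5 + 1/(-5)) - 4))) = -37*(126 + (-1 + 5/((-5 - ⅕) - 4))) = -37*(126 + (-1 + 5/(-26/5 - 4))) = -37*(126 + (-1 + 5/(-46/5))) = -37*(126 + (-1 - 5/46*5)) = -37*(126 + (-1 - 25/46)) = -37*(126 - 71/46) = -37*5725/46 = -211825/46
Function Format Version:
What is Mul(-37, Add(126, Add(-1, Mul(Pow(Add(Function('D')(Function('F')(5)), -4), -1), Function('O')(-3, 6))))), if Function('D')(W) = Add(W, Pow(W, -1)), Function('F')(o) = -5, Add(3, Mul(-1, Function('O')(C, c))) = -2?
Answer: Rational(-211825, 46) ≈ -4604.9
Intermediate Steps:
Function('O')(C, c) = 5 (Function('O')(C, c) = Add(3, Mul(-1, -2)) = Add(3, 2) = 5)
Mul(-37, Add(126, Add(-1, Mul(Pow(Add(Function('D')(Function('F')(5)), -4), -1), Function('O')(-3, 6))))) = Mul(-37, Add(126, Add(-1, Mul(Pow(Add(Add(-5, Pow(-5, -1)), -4), -1), 5)))) = Mul(-37, Add(126, Add(-1, Mul(Pow(Add(Add(-5, Rational(-1, 5)), -4), -1), 5)))) = Mul(-37, Add(126, Add(-1, Mul(Pow(Add(Rational(-26, 5), -4), -1), 5)))) = Mul(-37, Add(126, Add(-1, Mul(Pow(Rational(-46, 5), -1), 5)))) = Mul(-37, Add(126, Add(-1, Mul(Rational(-5, 46), 5)))) = Mul(-37, Add(126, Add(-1, Rational(-25, 46)))) = Mul(-37, Add(126, Rational(-71, 46))) = Mul(-37, Rational(5725, 46)) = Rational(-211825, 46)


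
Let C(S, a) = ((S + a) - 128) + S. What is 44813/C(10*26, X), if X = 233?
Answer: 44813/625 ≈ 71.701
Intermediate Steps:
C(S, a) = -128 + a + 2*S (C(S, a) = (-128 + S + a) + S = -128 + a + 2*S)
44813/C(10*26, X) = 44813/(-128 + 233 + 2*(10*26)) = 44813/(-128 + 233 + 2*260) = 44813/(-128 + 233 + 520) = 44813/625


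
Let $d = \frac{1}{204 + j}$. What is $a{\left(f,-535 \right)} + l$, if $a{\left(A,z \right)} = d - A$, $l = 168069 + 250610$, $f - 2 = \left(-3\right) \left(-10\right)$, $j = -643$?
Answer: $\frac{183786032}{439} \approx 4.1865 \cdot 10^{5}$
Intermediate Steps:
$f = 32$ ($f = 2 - -30 = 2 + 30 = 32$)
$l = 418679$
$d = - \frac{1}{439}$ ($d = \frac{1}{204 - 643} = \frac{1}{-439} = - \frac{1}{439} \approx -0.0022779$)
$a{\left(A,z \right)} = - \frac{1}{439} - A$
$a{\left(f,-535 \right)} + l = \left(- \frac{1}{439} - 32\right) + 418679 = - \frac{14049}{439} + 418679 = \frac{183786032}{439}$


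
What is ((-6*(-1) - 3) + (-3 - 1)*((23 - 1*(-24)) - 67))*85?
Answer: 7055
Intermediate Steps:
((-6*(-1) - 3) + (-3 - 1)*((23 - 1*(-24)) - 67))*85 = ((6 - 3) - 4*((23 + 24) - 67))*85 = (3 - 4*(47 - 67))*85 = (3 - 4*(-20))*85 = (3 + 80)*85 = 83*85 = 7055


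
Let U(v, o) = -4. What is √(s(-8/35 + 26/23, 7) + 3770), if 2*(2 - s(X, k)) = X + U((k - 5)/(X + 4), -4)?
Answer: 3*√271706015/805 ≈ 61.429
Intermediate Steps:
s(X, k) = 4 - X/2 (s(X, k) = 2 - (X - 4)/2 = 2 - (-4 + X)/2 = 2 + (2 - X/2) = 4 - X/2)
√(s(-8/35 + 26/23, 7) + 3770) = √((4 - (-8/35 + 26/23)/2) + 3770) = √((4 - ½*726/805) + 3770) = √((4 - 363/805) + 3770) = √(2857/805 + 3770) = √(3037707/805) = 3*√271706015/805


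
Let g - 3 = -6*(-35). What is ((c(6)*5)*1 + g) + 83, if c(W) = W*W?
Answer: 476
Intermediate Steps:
c(W) = W²
g = 213 (g = 3 - 6*(-35) = 3 + 210 = 213)
((c(6)*5)*1 + g) + 83 = ((6²*5)*1 + 213) + 83 = ((36*5)*1 + 213) + 83 = (180*1 + 213) + 83 = (180 + 213) + 83 = 393 + 83 = 476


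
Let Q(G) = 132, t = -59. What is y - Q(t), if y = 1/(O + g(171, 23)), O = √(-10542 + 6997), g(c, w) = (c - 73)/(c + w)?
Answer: (-12804*√3545 + 6371*I)/(-49*I + 97*√3545) ≈ -132.0 - 0.016794*I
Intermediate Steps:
g(c, w) = (-73 + c)/(c + w)
O = I*√3545 (O = √(-3545) = I*√3545 ≈ 59.54*I)
y = 1/(49/97 + I*√3545) (y = 1/(I*√3545 + (-73 + 171)/(171 + 23)) = 1/(I*√3545 + 98/194) = 1/(I*√3545 + (1/194)*98) = 1/(I*√3545 + 49/97) = 1/(49/97 + I*√3545) ≈ 0.0001425 - 0.016794*I)
y - Q(t) = (4753/33357306 - 9409*I*√3545/33357306) - 1*132 = (4753/33357306 - 9409*I*√3545/33357306) - 132 = -4403159639/33357306 - 9409*I*√3545/33357306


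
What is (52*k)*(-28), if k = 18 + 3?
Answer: -30576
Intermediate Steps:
k = 21
(52*k)*(-28) = (52*21)*(-28) = 1092*(-28) = -30576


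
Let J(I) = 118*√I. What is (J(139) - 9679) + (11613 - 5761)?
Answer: -3827 + 118*√139 ≈ -2435.8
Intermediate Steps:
(J(139) - 9679) + (11613 - 5761) = (118*√139 - 9679) + (11613 - 5761) = (-9679 + 118*√139) + 5852 = -3827 + 118*√139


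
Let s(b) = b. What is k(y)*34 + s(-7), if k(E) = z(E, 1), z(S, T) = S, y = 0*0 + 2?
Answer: 61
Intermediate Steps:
y = 2 (y = 0 + 2 = 2)
k(E) = E
k(y)*34 + s(-7) = 2*34 - 7 = 68 - 7 = 61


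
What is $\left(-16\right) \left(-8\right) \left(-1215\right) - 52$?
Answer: $-155572$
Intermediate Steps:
$\left(-16\right) \left(-8\right) \left(-1215\right) - 52 = 128 \left(-1215\right) - 52 = -155520 - 52 = -155572$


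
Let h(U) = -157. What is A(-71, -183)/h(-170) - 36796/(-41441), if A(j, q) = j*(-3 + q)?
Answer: -541492874/6506237 ≈ -83.227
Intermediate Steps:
A(-71, -183)/h(-170) - 36796/(-41441) = -71*(-3 - 183)/(-157) - 36796/(-41441) = -71*(-186)*(-1/157) - 36796*(-1/41441) = 13206*(-1/157) + 36796/41441 = -13206/157 + 36796/41441 = -541492874/6506237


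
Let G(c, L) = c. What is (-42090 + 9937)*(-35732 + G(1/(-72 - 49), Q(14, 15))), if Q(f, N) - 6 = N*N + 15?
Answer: 12637803879/11 ≈ 1.1489e+9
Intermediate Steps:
Q(f, N) = 21 + N² (Q(f, N) = 6 + (N*N + 15) = 6 + (N² + 15) = 6 + (15 + N²) = 21 + N²)
(-42090 + 9937)*(-35732 + G(1/(-72 - 49), Q(14, 15))) = (-42090 + 9937)*(-35732 + 1/(-72 - 49)) = -32153*(-35732 + 1/(-121)) = -32153*(-35732 - 1/121) = -32153*(-4323573/121) = 12637803879/11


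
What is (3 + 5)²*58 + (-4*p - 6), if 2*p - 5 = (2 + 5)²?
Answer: 3598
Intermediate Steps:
p = 27 (p = 5/2 + (2 + 5)²/2 = 5/2 + (½)*7² = 5/2 + (½)*49 = 5/2 + 49/2 = 27)
(3 + 5)²*58 + (-4*p - 6) = (3 + 5)²*58 + (-4*27 - 6) = 8²*58 + (-108 - 6) = 64*58 - 114 = 3712 - 114 = 3598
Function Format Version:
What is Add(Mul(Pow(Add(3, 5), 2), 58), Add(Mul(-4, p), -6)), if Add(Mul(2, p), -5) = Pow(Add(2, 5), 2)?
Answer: 3598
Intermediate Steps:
p = 27 (p = Add(Rational(5, 2), Mul(Rational(1, 2), Pow(Add(2, 5), 2))) = Add(Rational(5, 2), Mul(Rational(1, 2), Pow(7, 2))) = Add(Rational(5, 2), Mul(Rational(1, 2), 49)) = Add(Rational(5, 2), Rational(49, 2)) = 27)
Add(Mul(Pow(Add(3, 5), 2), 58), Add(Mul(-4, p), -6)) = Add(Mul(Pow(Add(3, 5), 2), 58), Add(Mul(-4, 27), -6)) = Add(Mul(Pow(8, 2), 58), Add(-108, -6)) = Add(Mul(64, 58), -114) = Add(3712, -114) = 3598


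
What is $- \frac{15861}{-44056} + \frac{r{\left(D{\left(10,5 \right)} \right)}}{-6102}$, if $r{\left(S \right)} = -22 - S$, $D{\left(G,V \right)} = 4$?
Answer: $\frac{48964639}{134414856} \approx 0.36428$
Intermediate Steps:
$- \frac{15861}{-44056} + \frac{r{\left(D{\left(10,5 \right)} \right)}}{-6102} = - \frac{15861}{-44056} + \frac{-22 - 4}{-6102} = \left(-15861\right) \left(- \frac{1}{44056}\right) + \left(-22 - 4\right) \left(- \frac{1}{6102}\right) = \frac{15861}{44056} - - \frac{13}{3051} = \frac{15861}{44056} + \frac{13}{3051} = \frac{48964639}{134414856}$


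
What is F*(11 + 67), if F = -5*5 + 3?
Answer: -1716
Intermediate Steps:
F = -22 (F = -25 + 3 = -22)
F*(11 + 67) = -22*(11 + 67) = -22*78 = -1716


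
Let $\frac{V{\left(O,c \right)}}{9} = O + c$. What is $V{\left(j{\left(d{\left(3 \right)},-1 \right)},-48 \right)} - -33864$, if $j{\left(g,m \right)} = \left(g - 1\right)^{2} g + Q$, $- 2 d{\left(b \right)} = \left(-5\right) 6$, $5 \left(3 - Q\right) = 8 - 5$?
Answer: $\frac{299568}{5} \approx 59914.0$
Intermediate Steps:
$Q = \frac{12}{5}$ ($Q = 3 - \frac{8 - 5}{5} = 3 - \frac{3}{5} = \frac{12}{5} \approx 2.4$)
$d{\left(b \right)} = 15$ ($d{\left(b \right)} = - \frac{\left(-5\right) 6}{2} = \left(- \frac{1}{2}\right) \left(-30\right) = 15$)
$j{\left(g,m \right)} = \frac{12}{5} + g \left(-1 + g\right)^{2}$ ($j{\left(g,m \right)} = \left(g - 1\right)^{2} g + \frac{12}{5} = \left(-1 + g\right)^{2} g + \frac{12}{5} = g \left(-1 + g\right)^{2} + \frac{12}{5} = \frac{12}{5} + g \left(-1 + g\right)^{2}$)
$V{\left(O,c \right)} = 9 O + 9 c$ ($V{\left(O,c \right)} = 9 \left(O + c\right) = 9 O + 9 c$)
$V{\left(j{\left(d{\left(3 \right)},-1 \right)},-48 \right)} - -33864 = \left(9 \left(\frac{12}{5} + 15 \left(-1 + 15\right)^{2}\right) + 9 \left(-48\right)\right) - -33864 = \left(9 \left(\frac{12}{5} + 15 \cdot 14^{2}\right) - 432\right) + 33864 = \left(9 \left(\frac{12}{5} + 15 \cdot 196\right) - 432\right) + 33864 = \left(9 \left(\frac{12}{5} + 2940\right) - 432\right) + 33864 = \left(9 \cdot \frac{14712}{5} - 432\right) + 33864 = \left(\frac{132408}{5} - 432\right) + 33864 = \frac{130248}{5} + 33864 = \frac{299568}{5}$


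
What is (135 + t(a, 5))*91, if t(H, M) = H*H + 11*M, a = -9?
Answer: 24661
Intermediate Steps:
t(H, M) = H² + 11*M
(135 + t(a, 5))*91 = (135 + ((-9)² + 11*5))*91 = (135 + (81 + 55))*91 = (135 + 136)*91 = 271*91 = 24661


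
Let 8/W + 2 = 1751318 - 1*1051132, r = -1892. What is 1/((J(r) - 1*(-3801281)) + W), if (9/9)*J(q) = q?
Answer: 87523/332533923448 ≈ 2.6320e-7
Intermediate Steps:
J(q) = q
W = 1/87523 (W = 8/(-2 + (1751318 - 1*1051132)) = 8/(-2 + (1751318 - 1051132)) = 8/(-2 + 700186) = 8/700184 = 8*(1/700184) = 1/87523 ≈ 1.1426e-5)
1/((J(r) - 1*(-3801281)) + W) = 1/((-1892 - 1*(-3801281)) + 1/87523) = 1/((-1892 + 3801281) + 1/87523) = 1/(3799389 + 1/87523) = 1/(332533923448/87523) = 87523/332533923448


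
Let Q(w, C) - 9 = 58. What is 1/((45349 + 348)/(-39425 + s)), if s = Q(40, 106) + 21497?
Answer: -17861/45697 ≈ -0.39086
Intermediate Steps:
Q(w, C) = 67 (Q(w, C) = 9 + 58 = 67)
s = 21564 (s = 67 + 21497 = 21564)
1/((45349 + 348)/(-39425 + s)) = 1/((45349 + 348)/(-39425 + 21564)) = 1/(45697/(-17861)) = 1/(45697*(-1/17861)) = 1/(-45697/17861) = -17861/45697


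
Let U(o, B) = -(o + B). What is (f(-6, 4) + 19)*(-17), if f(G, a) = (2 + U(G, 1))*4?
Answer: -799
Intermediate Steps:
U(o, B) = -B - o (U(o, B) = -(B + o) = -B - o)
f(G, a) = 4 - 4*G (f(G, a) = (2 + (-1*1 - G))*4 = (2 + (-1 - G))*4 = (1 - G)*4 = 4 - 4*G)
(f(-6, 4) + 19)*(-17) = ((4 - 4*(-6)) + 19)*(-17) = ((4 + 24) + 19)*(-17) = (28 + 19)*(-17) = 47*(-17) = -799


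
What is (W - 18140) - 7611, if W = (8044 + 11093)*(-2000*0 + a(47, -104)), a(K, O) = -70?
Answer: -1365341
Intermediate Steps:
W = -1339590 (W = (8044 + 11093)*(-2000*0 - 70) = 19137*(0 - 70) = 19137*(-70) = -1339590)
(W - 18140) - 7611 = (-1339590 - 18140) - 7611 = -1357730 - 7611 = -1365341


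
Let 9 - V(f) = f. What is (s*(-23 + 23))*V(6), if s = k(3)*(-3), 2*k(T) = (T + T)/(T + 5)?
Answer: 0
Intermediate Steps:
V(f) = 9 - f
k(T) = T/(5 + T) (k(T) = ((T + T)/(T + 5))/2 = ((2*T)/(5 + T))/2 = (2*T/(5 + T))/2 = T/(5 + T))
s = -9/8 (s = (3/(5 + 3))*(-3) = (3/8)*(-3) = -9/8 ≈ -1.1250)
(s*(-23 + 23))*V(6) = (-9*(-23 + 23)/8)*(9 - 1*6) = (-9/8*0)*(9 - 6) = 0*3 = 0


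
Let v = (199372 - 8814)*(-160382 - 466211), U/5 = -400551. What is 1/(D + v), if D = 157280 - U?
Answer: -1/119400148859 ≈ -8.3752e-12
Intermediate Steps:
U = -2002755 (U = 5*(-400551) = -2002755)
v = -119402308894 (v = 190558*(-626593) = -119402308894)
D = 2160035 (D = 157280 - 1*(-2002755) = 157280 + 2002755 = 2160035)
1/(D + v) = 1/(2160035 - 119402308894) = 1/(-119400148859) = -1/119400148859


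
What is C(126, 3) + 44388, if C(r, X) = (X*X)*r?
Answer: 45522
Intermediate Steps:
C(r, X) = r*X**2 (C(r, X) = X**2*r = r*X**2)
C(126, 3) + 44388 = 126*3**2 + 44388 = 126*9 + 44388 = 1134 + 44388 = 45522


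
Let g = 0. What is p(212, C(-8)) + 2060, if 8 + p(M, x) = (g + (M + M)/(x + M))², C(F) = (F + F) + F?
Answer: 4544104/2209 ≈ 2057.1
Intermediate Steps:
C(F) = 3*F (C(F) = 2*F + F = 3*F)
p(M, x) = -8 + 4*M²/(M + x)² (p(M, x) = -8 + (0 + (M + M)/(x + M))² = -8 + (0 + (2*M)/(M + x))² = -8 + (0 + 2*M/(M + x))² = -8 + (2*M/(M + x))² = -8 + 4*M²/(M + x)²)
p(212, C(-8)) + 2060 = (-8 + 4*212²/(212 + 3*(-8))²) + 2060 = (-8 + 4*44944/(212 - 24)²) + 2060 = (-8 + 4*44944/188²) + 2060 = (-8 + 4*44944*(1/35344)) + 2060 = (-8 + 11236/2209) + 2060 = -6436/2209 + 2060 = 4544104/2209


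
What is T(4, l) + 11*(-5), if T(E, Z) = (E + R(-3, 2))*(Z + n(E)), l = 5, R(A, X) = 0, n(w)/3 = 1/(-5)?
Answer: -187/5 ≈ -37.400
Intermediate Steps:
n(w) = -⅗ (n(w) = 3/(-5) = 3*(-⅕) = -⅗)
T(E, Z) = E*(-⅗ + Z) (T(E, Z) = (E + 0)*(Z - ⅗) = E*(-⅗ + Z))
T(4, l) + 11*(-5) = (⅕)*4*(-3 + 5*5) + 11*(-5) = (⅕)*4*(-3 + 25) - 55 = (⅕)*4*22 - 55 = 88/5 - 55 = -187/5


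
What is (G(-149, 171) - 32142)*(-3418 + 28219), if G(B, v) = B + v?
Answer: -796608120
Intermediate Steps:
(G(-149, 171) - 32142)*(-3418 + 28219) = ((-149 + 171) - 32142)*(-3418 + 28219) = (22 - 32142)*24801 = -32120*24801 = -796608120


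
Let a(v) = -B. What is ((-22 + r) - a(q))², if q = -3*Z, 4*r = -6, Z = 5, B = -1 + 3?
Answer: 1849/4 ≈ 462.25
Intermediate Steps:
B = 2
r = -3/2 (r = (¼)*(-6) = -3/2 ≈ -1.5000)
q = -15 (q = -3*5 = -15)
a(v) = -2 (a(v) = -1*2 = -2)
((-22 + r) - a(q))² = ((-22 - 3/2) - 1*(-2))² = (-47/2 + 2)² = (-43/2)² = 1849/4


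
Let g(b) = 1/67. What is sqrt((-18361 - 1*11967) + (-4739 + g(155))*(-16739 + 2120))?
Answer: 4*sqrt(19428643049)/67 ≈ 8321.6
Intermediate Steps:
g(b) = 1/67
sqrt((-18361 - 1*11967) + (-4739 + g(155))*(-16739 + 2120)) = sqrt((-18361 - 1*11967) + (-4739 + 1/67)*(-16739 + 2120)) = sqrt((-18361 - 11967) - 317512/67*(-14619)) = sqrt(-30328 + 4641707928/67) = sqrt(4639675952/67) = 4*sqrt(19428643049)/67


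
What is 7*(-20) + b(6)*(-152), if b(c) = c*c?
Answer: -5612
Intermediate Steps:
b(c) = c²
7*(-20) + b(6)*(-152) = 7*(-20) + 6²*(-152) = -140 + 36*(-152) = -140 - 5472 = -5612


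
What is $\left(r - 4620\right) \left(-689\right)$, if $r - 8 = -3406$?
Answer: $5524402$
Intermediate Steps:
$r = -3398$ ($r = 8 - 3406 = -3398$)
$\left(r - 4620\right) \left(-689\right) = \left(-3398 - 4620\right) \left(-689\right) = \left(-8018\right) \left(-689\right) = 5524402$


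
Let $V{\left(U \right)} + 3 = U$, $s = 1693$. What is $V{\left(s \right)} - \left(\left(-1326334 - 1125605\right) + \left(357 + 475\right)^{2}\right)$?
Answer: $1761405$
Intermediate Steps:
$V{\left(U \right)} = -3 + U$
$V{\left(s \right)} - \left(\left(-1326334 - 1125605\right) + \left(357 + 475\right)^{2}\right) = \left(-3 + 1693\right) - \left(\left(-1326334 - 1125605\right) + \left(357 + 475\right)^{2}\right) = 1690 - \left(-2451939 + 832^{2}\right) = 1690 - \left(-2451939 + 692224\right) = 1690 - -1759715 = 1690 + 1759715 = 1761405$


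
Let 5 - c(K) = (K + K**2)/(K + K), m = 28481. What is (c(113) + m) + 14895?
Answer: 43324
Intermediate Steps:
c(K) = 5 - (K + K**2)/(2*K) (c(K) = 5 - (K + K**2)/(K + K) = 5 - (K + K**2)/(2*K))
(c(113) + m) + 14895 = ((9/2 - 1/2*113) + 28481) + 14895 = ((9/2 - 113/2) + 28481) + 14895 = (-52 + 28481) + 14895 = 28429 + 14895 = 43324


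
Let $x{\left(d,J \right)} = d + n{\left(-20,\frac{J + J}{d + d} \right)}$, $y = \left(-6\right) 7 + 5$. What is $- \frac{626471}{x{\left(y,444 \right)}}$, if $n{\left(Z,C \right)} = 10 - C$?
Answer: $\frac{626471}{15} \approx 41765.0$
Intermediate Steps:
$y = -37$ ($y = -42 + 5 = -37$)
$x{\left(d,J \right)} = 10 + d - \frac{J}{d}$ ($x{\left(d,J \right)} = d - \left(-10 + \frac{J + J}{d + d}\right) = d - \left(-10 + \frac{2 J}{2 d}\right) = d - \left(-10 + 2 J \frac{1}{2 d}\right) = d - \left(-10 + \frac{J}{d}\right) = 10 + d - \frac{J}{d}$)
$- \frac{626471}{x{\left(y,444 \right)}} = - \frac{626471}{10 - 37 - \frac{444}{-37}} = - \frac{626471}{10 - 37 - 444 \left(- \frac{1}{37}\right)} = - \frac{626471}{10 - 37 + 12} = - \frac{626471}{-15} = \left(-626471\right) \left(- \frac{1}{15}\right) = \frac{626471}{15}$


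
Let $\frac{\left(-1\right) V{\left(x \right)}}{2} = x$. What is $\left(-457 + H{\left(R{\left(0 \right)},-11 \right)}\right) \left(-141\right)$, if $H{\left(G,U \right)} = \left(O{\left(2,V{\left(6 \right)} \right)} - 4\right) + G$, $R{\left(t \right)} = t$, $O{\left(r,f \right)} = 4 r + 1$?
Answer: $63732$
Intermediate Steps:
$V{\left(x \right)} = - 2 x$
$O{\left(r,f \right)} = 1 + 4 r$
$H{\left(G,U \right)} = 5 + G$ ($H{\left(G,U \right)} = \left(\left(1 + 4 \cdot 2\right) - 4\right) + G = \left(\left(1 + 8\right) - 4\right) + G = \left(9 - 4\right) + G = 5 + G$)
$\left(-457 + H{\left(R{\left(0 \right)},-11 \right)}\right) \left(-141\right) = \left(-457 + \left(5 + 0\right)\right) \left(-141\right) = \left(-457 + 5\right) \left(-141\right) = \left(-452\right) \left(-141\right) = 63732$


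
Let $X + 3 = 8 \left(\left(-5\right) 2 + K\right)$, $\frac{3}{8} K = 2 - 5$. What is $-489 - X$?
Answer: $-342$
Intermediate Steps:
$K = -8$ ($K = \frac{8 \left(2 - 5\right)}{3} = \frac{8}{3} \left(-3\right) = -8$)
$X = -147$ ($X = -3 + 8 \left(\left(-5\right) 2 - 8\right) = -3 + 8 \left(-10 - 8\right) = -3 + 8 \left(-18\right) = -3 - 144 = -147$)
$-489 - X = -489 - -147 = -489 + 147 = -342$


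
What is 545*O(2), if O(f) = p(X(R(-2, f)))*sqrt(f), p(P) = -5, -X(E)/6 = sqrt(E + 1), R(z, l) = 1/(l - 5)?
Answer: -2725*sqrt(2) ≈ -3853.7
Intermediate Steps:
R(z, l) = 1/(-5 + l)
X(E) = -6*sqrt(1 + E) (X(E) = -6*sqrt(E + 1) = -6*sqrt(1 + E))
O(f) = -5*sqrt(f)
545*O(2) = 545*(-5*sqrt(2)) = -2725*sqrt(2)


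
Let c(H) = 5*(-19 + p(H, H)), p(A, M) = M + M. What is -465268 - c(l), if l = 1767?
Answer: -482843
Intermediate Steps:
p(A, M) = 2*M
c(H) = -95 + 10*H (c(H) = 5*(-19 + 2*H) = -95 + 10*H)
-465268 - c(l) = -465268 - (-95 + 10*1767) = -465268 - (-95 + 17670) = -465268 - 1*17575 = -465268 - 17575 = -482843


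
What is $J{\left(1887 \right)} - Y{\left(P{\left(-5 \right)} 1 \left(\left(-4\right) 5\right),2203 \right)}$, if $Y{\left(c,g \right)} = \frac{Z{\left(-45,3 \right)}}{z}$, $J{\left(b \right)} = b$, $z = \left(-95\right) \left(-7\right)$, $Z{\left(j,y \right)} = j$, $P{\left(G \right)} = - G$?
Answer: $\frac{250980}{133} \approx 1887.1$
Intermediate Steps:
$z = 665$
$Y{\left(c,g \right)} = - \frac{9}{133}$ ($Y{\left(c,g \right)} = - \frac{45}{665} = \left(-45\right) \frac{1}{665} = - \frac{9}{133}$)
$J{\left(1887 \right)} - Y{\left(P{\left(-5 \right)} 1 \left(\left(-4\right) 5\right),2203 \right)} = 1887 - - \frac{9}{133} = 1887 + \frac{9}{133} = \frac{250980}{133}$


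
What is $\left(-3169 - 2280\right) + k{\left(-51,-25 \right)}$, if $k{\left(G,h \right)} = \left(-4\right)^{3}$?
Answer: $-5513$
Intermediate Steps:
$k{\left(G,h \right)} = -64$
$\left(-3169 - 2280\right) + k{\left(-51,-25 \right)} = \left(-3169 - 2280\right) - 64 = -5449 - 64 = -5513$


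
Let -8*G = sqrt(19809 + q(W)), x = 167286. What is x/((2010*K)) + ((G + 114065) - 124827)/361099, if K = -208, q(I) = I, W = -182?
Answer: -10817697379/25161378320 - sqrt(19627)/2888792 ≈ -0.42998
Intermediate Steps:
G = -sqrt(19627)/8 (G = -sqrt(19809 - 182)/8 = -sqrt(19627)/8 ≈ -17.512)
x/((2010*K)) + ((G + 114065) - 124827)/361099 = 167286/((2010*(-208))) + ((-sqrt(19627)/8 + 114065) - 124827)/361099 = 167286/(-418080) + ((114065 - sqrt(19627)/8) - 124827)*(1/361099) = 167286*(-1/418080) + (-10762 - sqrt(19627)/8)*(1/361099) = -27881/69680 + (-10762/361099 - sqrt(19627)/2888792) = -10817697379/25161378320 - sqrt(19627)/2888792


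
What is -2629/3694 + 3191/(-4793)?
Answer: -24388351/17705342 ≈ -1.3775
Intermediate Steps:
-2629/3694 + 3191/(-4793) = -2629*1/3694 + 3191*(-1/4793) = -2629/3694 - 3191/4793 = -24388351/17705342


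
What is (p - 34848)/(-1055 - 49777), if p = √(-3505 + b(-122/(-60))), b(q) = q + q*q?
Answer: 242/353 - I*√3148949/1524960 ≈ 0.68555 - 0.0011637*I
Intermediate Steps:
b(q) = q + q²
p = I*√3148949/30 (p = √(-3505 + (-122/(-60))*(1 - 122/(-60))) = √(-3505 + (-122*(-1/60))*(1 - 122*(-1/60))) = √(-3505 + 61*(1 + 61/30)/30) = √(-3505 + (61/30)*(91/30)) = √(-3505 + 5551/900) = √(-3148949/900) = I*√3148949/30 ≈ 59.151*I)
(p - 34848)/(-1055 - 49777) = (I*√3148949/30 - 34848)/(-1055 - 49777) = (-34848 + I*√3148949/30)/(-50832) = (-34848 + I*√3148949/30)*(-1/50832) = 242/353 - I*√3148949/1524960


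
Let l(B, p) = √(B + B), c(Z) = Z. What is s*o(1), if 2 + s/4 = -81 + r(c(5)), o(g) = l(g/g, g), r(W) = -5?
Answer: -352*√2 ≈ -497.80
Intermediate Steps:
l(B, p) = √2*√B (l(B, p) = √(2*B) = √2*√B)
o(g) = √2 (o(g) = √2*√(g/g) = √2*√1 = √2*1 = √2)
s = -352 (s = -8 + 4*(-81 - 5) = -8 + 4*(-86) = -8 - 344 = -352)
s*o(1) = -352*√2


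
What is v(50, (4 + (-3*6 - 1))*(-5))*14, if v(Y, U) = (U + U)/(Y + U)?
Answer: 84/5 ≈ 16.800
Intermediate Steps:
v(Y, U) = 2*U/(U + Y) (v(Y, U) = (2*U)/(U + Y) = 2*U/(U + Y))
v(50, (4 + (-3*6 - 1))*(-5))*14 = (2*((4 + (-3*6 - 1))*(-5))/((4 + (-3*6 - 1))*(-5) + 50))*14 = (2*((4 + (-18 - 1))*(-5))/((4 + (-18 - 1))*(-5) + 50))*14 = (2*((4 - 19)*(-5))/((4 - 19)*(-5) + 50))*14 = (2*(-15*(-5))/(-15*(-5) + 50))*14 = (2*75/(75 + 50))*14 = (2*75/125)*14 = (2*75*(1/125))*14 = (6/5)*14 = 84/5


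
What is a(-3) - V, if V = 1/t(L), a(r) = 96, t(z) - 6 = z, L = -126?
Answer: 11521/120 ≈ 96.008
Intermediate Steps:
t(z) = 6 + z
V = -1/120 (V = 1/(6 - 126) = 1/(-120) = -1/120 ≈ -0.0083333)
a(-3) - V = 96 - 1*(-1/120) = 96 + 1/120 = 11521/120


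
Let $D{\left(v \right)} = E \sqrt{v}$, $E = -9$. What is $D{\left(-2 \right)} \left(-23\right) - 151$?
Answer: $-151 + 207 i \sqrt{2} \approx -151.0 + 292.74 i$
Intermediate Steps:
$D{\left(v \right)} = - 9 \sqrt{v}$
$D{\left(-2 \right)} \left(-23\right) - 151 = - 9 \sqrt{-2} \left(-23\right) - 151 = - 9 i \sqrt{2} \left(-23\right) - 151 = 207 i \sqrt{2} - 151 = -151 + 207 i \sqrt{2}$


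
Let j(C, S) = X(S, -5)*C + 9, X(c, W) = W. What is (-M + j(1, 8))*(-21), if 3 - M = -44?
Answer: 903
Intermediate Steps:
M = 47 (M = 3 - 1*(-44) = 3 + 44 = 47)
j(C, S) = 9 - 5*C (j(C, S) = -5*C + 9 = 9 - 5*C)
(-M + j(1, 8))*(-21) = (-1*47 + (9 - 5*1))*(-21) = (-47 + (9 - 5))*(-21) = (-47 + 4)*(-21) = -43*(-21) = 903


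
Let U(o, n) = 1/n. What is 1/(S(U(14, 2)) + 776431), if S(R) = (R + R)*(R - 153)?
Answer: 2/1552557 ≈ 1.2882e-6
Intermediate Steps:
S(R) = 2*R*(-153 + R) (S(R) = (2*R)*(-153 + R) = 2*R*(-153 + R))
1/(S(U(14, 2)) + 776431) = 1/(2*(-153 + 1/2)/2 + 776431) = 1/(2*(1/2)*(-153 + 1/2) + 776431) = 1/(2*(1/2)*(-305/2) + 776431) = 1/(-305/2 + 776431) = 1/(1552557/2) = 2/1552557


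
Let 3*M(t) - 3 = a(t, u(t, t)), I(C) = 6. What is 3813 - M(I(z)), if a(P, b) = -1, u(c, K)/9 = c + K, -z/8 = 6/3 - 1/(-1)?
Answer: 11437/3 ≈ 3812.3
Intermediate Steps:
z = -24 (z = -8*(6/3 - 1/(-1)) = -8*(6*(⅓) - 1*(-1)) = -8*(2 + 1) = -8*3 = -24)
u(c, K) = 9*K + 9*c (u(c, K) = 9*(c + K) = 9*(K + c) = 9*K + 9*c)
M(t) = ⅔ (M(t) = 1 + (⅓)*(-1) = 1 - ⅓ = ⅔)
3813 - M(I(z)) = 3813 - 1*⅔ = 3813 - ⅔ = 11437/3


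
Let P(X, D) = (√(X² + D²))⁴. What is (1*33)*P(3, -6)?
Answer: 66825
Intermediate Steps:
P(X, D) = (D² + X²)² (P(X, D) = (√(D² + X²))⁴ = (D² + X²)²)
(1*33)*P(3, -6) = (1*33)*((-6)² + 3²)² = 33*(36 + 9)² = 33*45² = 33*2025 = 66825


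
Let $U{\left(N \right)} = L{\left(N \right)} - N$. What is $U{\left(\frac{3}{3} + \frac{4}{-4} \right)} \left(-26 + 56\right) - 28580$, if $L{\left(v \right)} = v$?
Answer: $-28580$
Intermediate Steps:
$U{\left(N \right)} = 0$ ($U{\left(N \right)} = N - N = 0$)
$U{\left(\frac{3}{3} + \frac{4}{-4} \right)} \left(-26 + 56\right) - 28580 = 0 \left(-26 + 56\right) - 28580 = 0 \cdot 30 - 28580 = 0 - 28580 = -28580$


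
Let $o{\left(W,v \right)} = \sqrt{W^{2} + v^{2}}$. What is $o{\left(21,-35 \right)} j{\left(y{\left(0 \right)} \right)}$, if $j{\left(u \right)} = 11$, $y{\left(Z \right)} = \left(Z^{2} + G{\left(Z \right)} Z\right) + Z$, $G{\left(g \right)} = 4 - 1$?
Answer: $77 \sqrt{34} \approx 448.98$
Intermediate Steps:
$G{\left(g \right)} = 3$ ($G{\left(g \right)} = 4 - 1 = 3$)
$y{\left(Z \right)} = Z^{2} + 4 Z$ ($y{\left(Z \right)} = \left(Z^{2} + 3 Z\right) + Z = Z^{2} + 4 Z$)
$o{\left(21,-35 \right)} j{\left(y{\left(0 \right)} \right)} = \sqrt{21^{2} + \left(-35\right)^{2}} \cdot 11 = \sqrt{441 + 1225} \cdot 11 = \sqrt{1666} \cdot 11 = 7 \sqrt{34} \cdot 11 = 77 \sqrt{34}$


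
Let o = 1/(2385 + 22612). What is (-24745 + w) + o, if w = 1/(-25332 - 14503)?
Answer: -24639969708937/995755495 ≈ -24745.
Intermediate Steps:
w = -1/39835 (w = 1/(-39835) = -1/39835 ≈ -2.5104e-5)
o = 1/24997 ≈ 4.0005e-5
(-24745 + w) + o = (-24745 - 1/39835) + 1/24997 = -985717076/39835 + 1/24997 = -24639969708937/995755495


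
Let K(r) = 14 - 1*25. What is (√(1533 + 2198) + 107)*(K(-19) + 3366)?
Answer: 358985 + 3355*√3731 ≈ 5.6392e+5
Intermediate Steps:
K(r) = -11 (K(r) = 14 - 25 = -11)
(√(1533 + 2198) + 107)*(K(-19) + 3366) = (√(1533 + 2198) + 107)*(-11 + 3366) = (√3731 + 107)*3355 = (107 + √3731)*3355 = 358985 + 3355*√3731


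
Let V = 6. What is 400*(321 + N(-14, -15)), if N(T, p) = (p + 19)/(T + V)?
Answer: 128200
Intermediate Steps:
N(T, p) = (19 + p)/(6 + T) (N(T, p) = (p + 19)/(T + 6) = (19 + p)/(6 + T))
400*(321 + N(-14, -15)) = 400*(321 + (19 - 15)/(6 - 14)) = 400*(321 + 4/(-8)) = 400*(321 - 1/8*4) = 400*(321 - 1/2) = 400*(641/2) = 128200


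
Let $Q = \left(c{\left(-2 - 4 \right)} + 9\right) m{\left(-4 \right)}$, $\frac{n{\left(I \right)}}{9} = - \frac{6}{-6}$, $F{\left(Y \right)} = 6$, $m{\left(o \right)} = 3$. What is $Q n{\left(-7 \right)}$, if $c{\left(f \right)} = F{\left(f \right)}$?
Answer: $405$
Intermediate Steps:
$c{\left(f \right)} = 6$
$n{\left(I \right)} = 9$ ($n{\left(I \right)} = 9 \left(- \frac{6}{-6}\right) = 9 \left(\left(-6\right) \left(- \frac{1}{6}\right)\right) = 9 \cdot 1 = 9$)
$Q = 45$ ($Q = \left(6 + 9\right) 3 = 15 \cdot 3 = 45$)
$Q n{\left(-7 \right)} = 45 \cdot 9 = 405$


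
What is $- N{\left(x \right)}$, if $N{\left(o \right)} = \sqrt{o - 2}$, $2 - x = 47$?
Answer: $- i \sqrt{47} \approx - 6.8557 i$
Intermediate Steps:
$x = -45$ ($x = 2 - 47 = -45$)
$N{\left(o \right)} = \sqrt{-2 + o}$
$- N{\left(x \right)} = - \sqrt{-2 - 45} = - \sqrt{-47} = - i \sqrt{47}$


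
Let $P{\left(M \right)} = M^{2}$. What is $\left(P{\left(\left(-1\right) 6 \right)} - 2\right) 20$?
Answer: $680$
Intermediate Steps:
$\left(P{\left(\left(-1\right) 6 \right)} - 2\right) 20 = \left(\left(\left(-1\right) 6\right)^{2} - 2\right) 20 = \left(\left(-6\right)^{2} - 2\right) 20 = \left(36 - 2\right) 20 = 34 \cdot 20 = 680$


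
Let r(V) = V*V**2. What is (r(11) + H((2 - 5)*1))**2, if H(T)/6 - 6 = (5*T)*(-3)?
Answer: 2679769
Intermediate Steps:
r(V) = V**3
H(T) = 36 - 90*T (H(T) = 36 + 6*((5*T)*(-3)) = 36 + 6*(-15*T) = 36 - 90*T)
(r(11) + H((2 - 5)*1))**2 = (11**3 + (36 - 90*(2 - 5)))**2 = (1331 + (36 - (-270)))**2 = (1331 + (36 - 90*(-3)))**2 = (1331 + (36 + 270))**2 = (1331 + 306)**2 = 1637**2 = 2679769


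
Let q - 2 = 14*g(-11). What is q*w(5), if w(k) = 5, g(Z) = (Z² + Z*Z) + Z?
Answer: 16180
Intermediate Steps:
g(Z) = Z + 2*Z² (g(Z) = (Z² + Z²) + Z = 2*Z² + Z = Z + 2*Z²)
q = 3236 (q = 2 + 14*(-11*(1 + 2*(-11))) = 2 + 14*(-11*(1 - 22)) = 2 + 14*(-11*(-21)) = 2 + 14*231 = 2 + 3234 = 3236)
q*w(5) = 3236*5 = 16180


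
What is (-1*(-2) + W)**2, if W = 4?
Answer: 36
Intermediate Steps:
(-1*(-2) + W)**2 = (-1*(-2) + 4)**2 = (2 + 4)**2 = 6**2 = 36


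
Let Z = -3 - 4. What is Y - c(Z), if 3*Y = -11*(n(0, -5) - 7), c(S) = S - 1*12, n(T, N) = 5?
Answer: 79/3 ≈ 26.333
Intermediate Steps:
Z = -7
c(S) = -12 + S (c(S) = S - 12 = -12 + S)
Y = 22/3 (Y = (-11*(5 - 7))/3 = (-11*(-2))/3 = (⅓)*22 = 22/3 ≈ 7.3333)
Y - c(Z) = 22/3 - (-12 - 7) = 22/3 - 1*(-19) = 22/3 + 19 = 79/3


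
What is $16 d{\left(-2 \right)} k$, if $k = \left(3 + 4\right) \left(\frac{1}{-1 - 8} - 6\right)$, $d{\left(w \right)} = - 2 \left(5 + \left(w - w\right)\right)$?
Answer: $\frac{61600}{9} \approx 6844.4$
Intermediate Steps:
$d{\left(w \right)} = -10$ ($d{\left(w \right)} = - 2 \left(5 + 0\right) = \left(-2\right) 5 = -10$)
$k = - \frac{385}{9}$ ($k = 7 \left(\frac{1}{-9} - 6\right) = 7 \left(- \frac{1}{9} - 6\right) = 7 \left(- \frac{55}{9}\right) = - \frac{385}{9} \approx -42.778$)
$16 d{\left(-2 \right)} k = 16 \left(-10\right) \left(- \frac{385}{9}\right) = \left(-160\right) \left(- \frac{385}{9}\right) = \frac{61600}{9}$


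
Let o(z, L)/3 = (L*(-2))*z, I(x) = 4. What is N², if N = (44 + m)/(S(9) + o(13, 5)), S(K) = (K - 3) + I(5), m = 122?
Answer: 6889/36100 ≈ 0.19083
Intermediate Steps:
o(z, L) = -6*L*z (o(z, L) = 3*((L*(-2))*z) = 3*((-2*L)*z) = 3*(-2*L*z) = -6*L*z)
S(K) = 1 + K (S(K) = (K - 3) + 4 = (-3 + K) + 4 = 1 + K)
N = -83/190 (N = (44 + 122)/((1 + 9) - 6*5*13) = 166/(10 - 390) = 166/(-380) = 166*(-1/380) = -83/190 ≈ -0.43684)
N² = (-83/190)² = 6889/36100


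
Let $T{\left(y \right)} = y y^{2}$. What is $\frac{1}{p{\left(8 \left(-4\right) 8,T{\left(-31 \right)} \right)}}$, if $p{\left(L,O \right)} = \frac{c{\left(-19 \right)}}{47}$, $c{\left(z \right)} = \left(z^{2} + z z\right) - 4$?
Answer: $\frac{47}{718} \approx 0.06546$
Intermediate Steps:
$c{\left(z \right)} = -4 + 2 z^{2}$ ($c{\left(z \right)} = \left(z^{2} + z^{2}\right) - 4 = 2 z^{2} - 4 = -4 + 2 z^{2}$)
$T{\left(y \right)} = y^{3}$
$p{\left(L,O \right)} = \frac{718}{47}$ ($p{\left(L,O \right)} = \frac{-4 + 2 \left(-19\right)^{2}}{47} = \left(-4 + 2 \cdot 361\right) \frac{1}{47} = \left(-4 + 722\right) \frac{1}{47} = 718 \cdot \frac{1}{47} = \frac{718}{47}$)
$\frac{1}{p{\left(8 \left(-4\right) 8,T{\left(-31 \right)} \right)}} = \frac{1}{\frac{718}{47}} = \frac{47}{718}$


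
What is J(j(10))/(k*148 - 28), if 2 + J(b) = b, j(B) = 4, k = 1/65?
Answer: -65/836 ≈ -0.077751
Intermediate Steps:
k = 1/65 ≈ 0.015385
J(b) = -2 + b
J(j(10))/(k*148 - 28) = (-2 + 4)/((1/65)*148 - 28) = 2/(148/65 - 28) = 2/(-1672/65) = 2*(-65/1672) = -65/836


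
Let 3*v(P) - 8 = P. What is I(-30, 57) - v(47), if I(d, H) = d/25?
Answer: -293/15 ≈ -19.533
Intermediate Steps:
I(d, H) = d/25 (I(d, H) = d*(1/25) = d/25)
v(P) = 8/3 + P/3
I(-30, 57) - v(47) = (1/25)*(-30) - (8/3 + (1/3)*47) = -6/5 - (8/3 + 47/3) = -6/5 - 1*55/3 = -6/5 - 55/3 = -293/15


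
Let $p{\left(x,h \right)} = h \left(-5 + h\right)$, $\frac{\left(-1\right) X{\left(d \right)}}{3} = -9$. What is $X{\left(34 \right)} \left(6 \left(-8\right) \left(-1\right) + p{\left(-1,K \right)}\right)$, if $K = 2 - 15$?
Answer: $7614$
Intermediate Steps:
$X{\left(d \right)} = 27$ ($X{\left(d \right)} = \left(-3\right) \left(-9\right) = 27$)
$K = -13$
$X{\left(34 \right)} \left(6 \left(-8\right) \left(-1\right) + p{\left(-1,K \right)}\right) = 27 \left(6 \left(-8\right) \left(-1\right) - 13 \left(-5 - 13\right)\right) = 27 \left(\left(-48\right) \left(-1\right) - -234\right) = 27 \left(48 + 234\right) = 27 \cdot 282 = 7614$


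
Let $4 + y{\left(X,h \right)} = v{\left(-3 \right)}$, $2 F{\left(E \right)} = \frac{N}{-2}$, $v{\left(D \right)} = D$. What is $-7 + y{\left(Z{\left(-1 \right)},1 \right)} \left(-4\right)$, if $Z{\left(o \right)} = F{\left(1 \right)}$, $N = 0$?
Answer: $21$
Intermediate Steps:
$F{\left(E \right)} = 0$ ($F{\left(E \right)} = \frac{0 \frac{1}{-2}}{2} = \frac{0 \left(- \frac{1}{2}\right)}{2} = \frac{1}{2} \cdot 0 = 0$)
$Z{\left(o \right)} = 0$
$y{\left(X,h \right)} = -7$ ($y{\left(X,h \right)} = -4 - 3 = -7$)
$-7 + y{\left(Z{\left(-1 \right)},1 \right)} \left(-4\right) = -7 - -28 = -7 + 28 = 21$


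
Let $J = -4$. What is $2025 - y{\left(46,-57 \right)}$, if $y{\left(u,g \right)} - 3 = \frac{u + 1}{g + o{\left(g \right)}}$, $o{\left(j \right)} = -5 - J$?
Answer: $\frac{117323}{58} \approx 2022.8$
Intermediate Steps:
$o{\left(j \right)} = -1$ ($o{\left(j \right)} = -5 - -4 = -5 + 4 = -1$)
$y{\left(u,g \right)} = 3 + \frac{1 + u}{-1 + g}$ ($y{\left(u,g \right)} = 3 + \frac{u + 1}{g - 1} = 3 + \frac{1 + u}{-1 + g}$)
$2025 - y{\left(46,-57 \right)} = 2025 - \frac{-2 + 46 + 3 \left(-57\right)}{-1 - 57} = 2025 - \frac{-2 + 46 - 171}{-58} = 2025 - \left(- \frac{1}{58}\right) \left(-127\right) = 2025 - \frac{127}{58} = \frac{117323}{58}$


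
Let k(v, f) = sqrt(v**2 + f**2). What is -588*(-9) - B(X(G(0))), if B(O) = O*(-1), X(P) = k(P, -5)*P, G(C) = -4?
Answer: 5292 - 4*sqrt(41) ≈ 5266.4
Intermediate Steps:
k(v, f) = sqrt(f**2 + v**2)
X(P) = P*sqrt(25 + P**2) (X(P) = sqrt((-5)**2 + P**2)*P = sqrt(25 + P**2)*P = P*sqrt(25 + P**2))
B(O) = -O
-588*(-9) - B(X(G(0))) = -588*(-9) - (-1)*(-4*sqrt(25 + (-4)**2)) = 5292 - (-1)*(-4*sqrt(25 + 16)) = 5292 - (-1)*(-4*sqrt(41)) = 5292 - 4*sqrt(41)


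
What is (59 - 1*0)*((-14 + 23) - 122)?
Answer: -6667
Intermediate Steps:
(59 - 1*0)*((-14 + 23) - 122) = (59 + 0)*(9 - 122) = 59*(-113) = -6667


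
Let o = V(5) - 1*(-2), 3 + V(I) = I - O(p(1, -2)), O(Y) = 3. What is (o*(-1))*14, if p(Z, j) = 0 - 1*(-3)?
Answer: -14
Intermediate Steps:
p(Z, j) = 3 (p(Z, j) = 0 + 3 = 3)
V(I) = -6 + I (V(I) = -3 + (I - 1*3) = -3 + (I - 3) = -3 + (-3 + I) = -6 + I)
o = 1 (o = (-6 + 5) - 1*(-2) = -1 + 2 = 1)
(o*(-1))*14 = (1*(-1))*14 = -1*14 = -14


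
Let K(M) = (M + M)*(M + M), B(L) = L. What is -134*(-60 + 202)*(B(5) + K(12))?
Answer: -11055268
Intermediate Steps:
K(M) = 4*M² (K(M) = (2*M)*(2*M) = 4*M²)
-134*(-60 + 202)*(B(5) + K(12)) = -134*(-60 + 202)*(5 + 4*12²) = -19028*(5 + 4*144) = -19028*(5 + 576) = -19028*581 = -134*82502 = -11055268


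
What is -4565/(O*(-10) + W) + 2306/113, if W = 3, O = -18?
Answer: -93847/20679 ≈ -4.5383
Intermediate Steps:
-4565/(O*(-10) + W) + 2306/113 = -4565/(-18*(-10) + 3) + 2306/113 = -4565/(180 + 3) + 2306*(1/113) = -4565/183 + 2306/113 = -93847/20679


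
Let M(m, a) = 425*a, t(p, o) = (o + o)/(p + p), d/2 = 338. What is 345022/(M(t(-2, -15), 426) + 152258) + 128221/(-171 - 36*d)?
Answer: -17140815457/4084189578 ≈ -4.1969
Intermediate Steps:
d = 676 (d = 2*338 = 676)
t(p, o) = o/p (t(p, o) = (2*o)/((2*p)) = (2*o)*(1/(2*p)) = o/p)
345022/(M(t(-2, -15), 426) + 152258) + 128221/(-171 - 36*d) = 345022/(425*426 + 152258) + 128221/(-171 - 36*676) = 345022/(181050 + 152258) + 128221/(-171 - 24336) = 345022/333308 + 128221/(-24507) = 345022*(1/333308) + 128221*(-1/24507) = 172511/166654 - 128221/24507 = -17140815457/4084189578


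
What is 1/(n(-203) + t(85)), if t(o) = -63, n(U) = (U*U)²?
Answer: 1/1698181618 ≈ 5.8886e-10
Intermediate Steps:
n(U) = U⁴ (n(U) = (U²)² = U⁴)
1/(n(-203) + t(85)) = 1/((-203)⁴ - 63) = 1/(1698181681 - 63) = 1/1698181618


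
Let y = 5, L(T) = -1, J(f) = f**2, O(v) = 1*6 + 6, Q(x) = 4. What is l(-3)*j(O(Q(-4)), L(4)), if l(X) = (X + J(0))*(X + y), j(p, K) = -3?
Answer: 18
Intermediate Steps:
O(v) = 12 (O(v) = 6 + 6 = 12)
l(X) = X*(5 + X) (l(X) = (X + 0**2)*(X + 5) = (X + 0)*(5 + X) = X*(5 + X))
l(-3)*j(O(Q(-4)), L(4)) = -3*(5 - 3)*(-3) = -3*2*(-3) = -6*(-3) = 18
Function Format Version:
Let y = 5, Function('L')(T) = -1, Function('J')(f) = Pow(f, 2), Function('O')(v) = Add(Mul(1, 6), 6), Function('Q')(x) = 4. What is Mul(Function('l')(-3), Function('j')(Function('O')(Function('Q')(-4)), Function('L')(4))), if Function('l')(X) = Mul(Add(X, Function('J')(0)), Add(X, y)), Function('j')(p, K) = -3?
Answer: 18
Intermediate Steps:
Function('O')(v) = 12 (Function('O')(v) = Add(6, 6) = 12)
Function('l')(X) = Mul(X, Add(5, X)) (Function('l')(X) = Mul(Add(X, Pow(0, 2)), Add(X, 5)) = Mul(Add(X, 0), Add(5, X)) = Mul(X, Add(5, X)))
Mul(Function('l')(-3), Function('j')(Function('O')(Function('Q')(-4)), Function('L')(4))) = Mul(Mul(-3, Add(5, -3)), -3) = Mul(Mul(-3, 2), -3) = Mul(-6, -3) = 18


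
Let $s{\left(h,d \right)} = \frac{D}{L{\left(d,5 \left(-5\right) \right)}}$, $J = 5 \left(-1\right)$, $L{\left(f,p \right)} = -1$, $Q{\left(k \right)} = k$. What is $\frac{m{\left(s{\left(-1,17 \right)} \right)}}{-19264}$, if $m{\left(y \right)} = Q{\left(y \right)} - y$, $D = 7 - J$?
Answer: $0$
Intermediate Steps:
$J = -5$
$D = 12$ ($D = 7 - -5 = 7 + 5 = 12$)
$s{\left(h,d \right)} = -12$ ($s{\left(h,d \right)} = \frac{12}{-1} = 12 \left(-1\right) = -12$)
$m{\left(y \right)} = 0$ ($m{\left(y \right)} = y - y = 0$)
$\frac{m{\left(s{\left(-1,17 \right)} \right)}}{-19264} = \frac{0}{-19264} = 0 \left(- \frac{1}{19264}\right) = 0$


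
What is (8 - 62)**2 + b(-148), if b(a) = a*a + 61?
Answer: 24881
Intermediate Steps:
b(a) = 61 + a**2 (b(a) = a**2 + 61 = 61 + a**2)
(8 - 62)**2 + b(-148) = (8 - 62)**2 + (61 + (-148)**2) = (-54)**2 + (61 + 21904) = 2916 + 21965 = 24881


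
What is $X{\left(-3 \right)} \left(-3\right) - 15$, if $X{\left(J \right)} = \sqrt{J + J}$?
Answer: $-15 - 3 i \sqrt{6} \approx -15.0 - 7.3485 i$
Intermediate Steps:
$X{\left(J \right)} = \sqrt{2} \sqrt{J}$ ($X{\left(J \right)} = \sqrt{2 J} = \sqrt{2} \sqrt{J}$)
$X{\left(-3 \right)} \left(-3\right) - 15 = \sqrt{2} \sqrt{-3} \left(-3\right) - 15 = \sqrt{2} i \sqrt{3} \left(-3\right) - 15 = i \sqrt{6} \left(-3\right) - 15 = - 3 i \sqrt{6} - 15 = -15 - 3 i \sqrt{6}$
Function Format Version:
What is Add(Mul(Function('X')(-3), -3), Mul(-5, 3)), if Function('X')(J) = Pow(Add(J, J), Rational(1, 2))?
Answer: Add(-15, Mul(-3, I, Pow(6, Rational(1, 2)))) ≈ Add(-15.000, Mul(-7.3485, I))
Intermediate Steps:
Function('X')(J) = Mul(Pow(2, Rational(1, 2)), Pow(J, Rational(1, 2))) (Function('X')(J) = Pow(Mul(2, J), Rational(1, 2)) = Mul(Pow(2, Rational(1, 2)), Pow(J, Rational(1, 2))))
Add(Mul(Function('X')(-3), -3), Mul(-5, 3)) = Add(Mul(Mul(Pow(2, Rational(1, 2)), Pow(-3, Rational(1, 2))), -3), Mul(-5, 3)) = Add(Mul(Mul(Pow(2, Rational(1, 2)), Mul(I, Pow(3, Rational(1, 2)))), -3), -15) = Add(Mul(Mul(I, Pow(6, Rational(1, 2))), -3), -15) = Add(Mul(-3, I, Pow(6, Rational(1, 2))), -15) = Add(-15, Mul(-3, I, Pow(6, Rational(1, 2))))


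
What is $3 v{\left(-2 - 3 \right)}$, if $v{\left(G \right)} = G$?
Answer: $-15$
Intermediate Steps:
$3 v{\left(-2 - 3 \right)} = 3 \left(-2 - 3\right) = 3 \left(-5\right) = -15$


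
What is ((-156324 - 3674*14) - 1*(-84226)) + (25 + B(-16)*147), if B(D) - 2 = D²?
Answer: -85583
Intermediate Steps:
B(D) = 2 + D²
((-156324 - 3674*14) - 1*(-84226)) + (25 + B(-16)*147) = ((-156324 - 3674*14) - 1*(-84226)) + (25 + (2 + (-16)²)*147) = ((-156324 - 1*51436) + 84226) + (25 + (2 + 256)*147) = ((-156324 - 51436) + 84226) + (25 + 258*147) = (-207760 + 84226) + (25 + 37926) = -123534 + 37951 = -85583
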